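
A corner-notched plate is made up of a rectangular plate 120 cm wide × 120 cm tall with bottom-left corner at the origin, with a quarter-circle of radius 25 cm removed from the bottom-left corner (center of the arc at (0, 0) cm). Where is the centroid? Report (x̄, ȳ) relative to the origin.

plate: A = 120 × 120 = 14400.00, centroid at (60.00, 60.00).
removed quarter-circle: A = −¼π·25² = -490.87, centroid at (10.61, 10.61).
ΣA = 13909.13 cm², ΣAx̄ = 858791.67 cm³, ΣAȳ = 858791.67 cm³.
x̄ = 858791.67/13909.13 = 61.74 cm; ȳ = 858791.67/13909.13 = 61.74 cm.

x̄ = 61.74 cm, ȳ = 61.74 cm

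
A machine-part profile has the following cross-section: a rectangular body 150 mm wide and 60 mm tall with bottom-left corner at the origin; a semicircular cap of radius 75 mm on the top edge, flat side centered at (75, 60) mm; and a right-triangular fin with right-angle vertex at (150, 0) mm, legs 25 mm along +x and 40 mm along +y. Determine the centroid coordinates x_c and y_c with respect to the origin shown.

x_c = 77.27 mm, y_c = 59.34 mm

rectangular body: A = 150 × 60 = 9000.00, centroid at (75.00, 30.00).
semicircular top: A = ½π·75² = 8835.73, centroid at (75.00, 91.83).
triangular fin: A = ½·25·40 = 500.00, centroid at (158.33, 13.33).
ΣA = 18335.73 mm², ΣAx_c = 1416846.37 mm³, ΣAy_c = 1088060.43 mm³.
x_c = 1416846.37/18335.73 = 77.27 mm; y_c = 1088060.43/18335.73 = 59.34 mm.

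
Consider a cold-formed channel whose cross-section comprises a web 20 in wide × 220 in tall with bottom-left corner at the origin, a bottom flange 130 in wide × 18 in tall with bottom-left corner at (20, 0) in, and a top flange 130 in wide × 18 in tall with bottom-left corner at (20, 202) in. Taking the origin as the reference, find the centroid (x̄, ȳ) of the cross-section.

x̄ = 48.66 in, ȳ = 110.00 in

web: A = 20 × 220 = 4400.00, centroid at (10.00, 110.00).
bottom flange: A = 130 × 18 = 2340.00, centroid at (85.00, 9.00).
top flange: A = 130 × 18 = 2340.00, centroid at (85.00, 211.00).
ΣA = 9080.00 in², ΣAx̄ = 441800.00 in³, ΣAȳ = 998800.00 in³.
x̄ = 441800.00/9080.00 = 48.66 in; ȳ = 998800.00/9080.00 = 110.00 in.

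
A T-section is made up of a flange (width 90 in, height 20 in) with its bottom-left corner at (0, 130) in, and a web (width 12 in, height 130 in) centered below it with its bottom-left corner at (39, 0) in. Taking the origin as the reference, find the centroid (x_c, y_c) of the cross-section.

x_c = 45.00 in, y_c = 105.18 in

Part | A | x̄ᵢ | ȳᵢ | A·x̄ᵢ | A·ȳᵢ
web | 1560.00 | 45.00 | 65.00 | 70200.00 | 101400.00
flange | 1800.00 | 45.00 | 140.00 | 81000.00 | 252000.00
Σ | 3360.00 |  |  | 151200.00 | 353400.00
x_c = 151200.00 / 3360.00 = 45.00 in
y_c = 353400.00 / 3360.00 = 105.18 in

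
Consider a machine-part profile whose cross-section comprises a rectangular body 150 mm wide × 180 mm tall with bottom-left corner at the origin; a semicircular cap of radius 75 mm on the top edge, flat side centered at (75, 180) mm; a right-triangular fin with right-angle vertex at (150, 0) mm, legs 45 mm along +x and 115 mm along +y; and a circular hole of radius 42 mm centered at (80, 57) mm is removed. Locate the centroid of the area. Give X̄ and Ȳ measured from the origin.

X̄ = 81.24 mm, Ȳ = 124.23 mm

rectangular body: A = 150 × 180 = 27000.00, centroid at (75.00, 90.00).
semicircular top: A = ½π·75² = 8835.73, centroid at (75.00, 211.83).
triangular fin: A = ½·45·115 = 2587.50, centroid at (165.00, 38.33).
hole: A = −π·42² = -5541.77, centroid at (80.00, 57.00).
ΣA = 32881.46 mm², ΣAX̄ = 2671275.65 mm³, ΣAȲ = 4084987.92 mm³.
X̄ = 2671275.65/32881.46 = 81.24 mm; Ȳ = 4084987.92/32881.46 = 124.23 mm.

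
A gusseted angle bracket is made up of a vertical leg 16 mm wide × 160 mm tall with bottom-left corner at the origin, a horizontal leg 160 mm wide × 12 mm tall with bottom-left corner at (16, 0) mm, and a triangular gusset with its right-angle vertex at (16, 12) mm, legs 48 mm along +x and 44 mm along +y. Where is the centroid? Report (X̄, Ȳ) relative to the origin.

X̄ = 43.10 mm, Ȳ = 44.16 mm

Part | A | x̄ᵢ | ȳᵢ | A·x̄ᵢ | A·ȳᵢ
vertical leg | 2560.00 | 8.00 | 80.00 | 20480.00 | 204800.00
horizontal leg | 1920.00 | 96.00 | 6.00 | 184320.00 | 11520.00
gusset | 1056.00 | 32.00 | 26.67 | 33792.00 | 28160.00
Σ | 5536.00 |  |  | 238592.00 | 244480.00
X̄ = 238592.00 / 5536.00 = 43.10 mm
Ȳ = 244480.00 / 5536.00 = 44.16 mm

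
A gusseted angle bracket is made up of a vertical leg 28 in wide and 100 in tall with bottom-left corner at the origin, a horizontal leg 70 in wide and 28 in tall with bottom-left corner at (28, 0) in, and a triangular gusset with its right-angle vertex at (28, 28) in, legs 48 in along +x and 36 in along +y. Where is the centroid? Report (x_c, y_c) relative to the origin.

Part | A | x̄ᵢ | ȳᵢ | A·x̄ᵢ | A·ȳᵢ
vertical leg | 2800.00 | 14.00 | 50.00 | 39200.00 | 140000.00
horizontal leg | 1960.00 | 63.00 | 14.00 | 123480.00 | 27440.00
gusset | 864.00 | 44.00 | 40.00 | 38016.00 | 34560.00
Σ | 5624.00 |  |  | 200696.00 | 202000.00
x_c = 200696.00 / 5624.00 = 35.69 in
y_c = 202000.00 / 5624.00 = 35.92 in

x_c = 35.69 in, y_c = 35.92 in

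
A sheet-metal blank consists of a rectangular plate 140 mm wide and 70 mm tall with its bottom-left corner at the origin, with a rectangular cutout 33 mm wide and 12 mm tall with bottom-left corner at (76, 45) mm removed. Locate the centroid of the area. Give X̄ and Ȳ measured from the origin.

Part | A | x̄ᵢ | ȳᵢ | A·x̄ᵢ | A·ȳᵢ
plate | 9800.00 | 70.00 | 35.00 | 686000.00 | 343000.00
hole | -396.00 | 92.50 | 51.00 | -36630.00 | -20196.00
Σ | 9404.00 |  |  | 649370.00 | 322804.00
X̄ = 649370.00 / 9404.00 = 69.05 mm
Ȳ = 322804.00 / 9404.00 = 34.33 mm

X̄ = 69.05 mm, Ȳ = 34.33 mm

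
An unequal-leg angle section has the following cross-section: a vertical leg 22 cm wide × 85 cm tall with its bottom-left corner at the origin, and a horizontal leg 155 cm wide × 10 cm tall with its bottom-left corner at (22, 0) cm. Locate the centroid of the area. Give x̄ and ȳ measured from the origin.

x̄ = 51.11 cm, ȳ = 25.50 cm

Part | A | x̄ᵢ | ȳᵢ | A·x̄ᵢ | A·ȳᵢ
vertical leg | 1870.00 | 11.00 | 42.50 | 20570.00 | 79475.00
horizontal leg | 1550.00 | 99.50 | 5.00 | 154225.00 | 7750.00
Σ | 3420.00 |  |  | 174795.00 | 87225.00
x̄ = 174795.00 / 3420.00 = 51.11 cm
ȳ = 87225.00 / 3420.00 = 25.50 cm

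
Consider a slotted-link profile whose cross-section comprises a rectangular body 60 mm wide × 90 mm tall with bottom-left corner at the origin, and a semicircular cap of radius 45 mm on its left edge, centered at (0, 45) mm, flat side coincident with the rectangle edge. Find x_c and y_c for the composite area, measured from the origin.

rectangular body: A = 60 × 90 = 5400.00, centroid at (30.00, 45.00).
semicircular end: A = ½π·45² = 3180.86, centroid at (-19.10, 45.00).
ΣA = 8580.86 mm²
ΣAx_c = (5400.00)(30.00) + (3180.86)(-19.10) = 101250.00 mm³
ΣAy_c = (5400.00)(45.00) + (3180.86)(45.00) = 386138.82 mm³
x_c = 101250.00 / 8580.86 = 11.80 mm
y_c = 386138.82 / 8580.86 = 45.00 mm

x_c = 11.80 mm, y_c = 45.00 mm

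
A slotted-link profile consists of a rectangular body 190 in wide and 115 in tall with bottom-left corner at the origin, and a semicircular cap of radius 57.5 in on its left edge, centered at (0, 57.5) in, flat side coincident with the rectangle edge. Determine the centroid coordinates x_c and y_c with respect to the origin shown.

rectangular body: A = 190 × 115 = 21850.00, centroid at (95.00, 57.50).
semicircular end: A = ½π·57.5² = 5193.45, centroid at (-24.40, 57.50).
ΣA = 27043.45 in², ΣAx_c = 1949010.42 in³, ΣAy_c = 1554998.11 in³.
x_c = 1949010.42/27043.45 = 72.07 in; y_c = 1554998.11/27043.45 = 57.50 in.

x_c = 72.07 in, y_c = 57.50 in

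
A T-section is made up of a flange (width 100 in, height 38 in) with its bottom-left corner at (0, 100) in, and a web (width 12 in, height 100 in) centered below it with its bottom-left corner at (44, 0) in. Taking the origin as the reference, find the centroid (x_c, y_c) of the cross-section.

web: A = 12 × 100 = 1200.00, centroid at (50.00, 50.00).
flange: A = 100 × 38 = 3800.00, centroid at (50.00, 119.00).
ΣA = 5000.00 in²
ΣAx_c = (1200.00)(50.00) + (3800.00)(50.00) = 250000.00 in³
ΣAy_c = (1200.00)(50.00) + (3800.00)(119.00) = 512200.00 in³
x_c = 250000.00 / 5000.00 = 50.00 in
y_c = 512200.00 / 5000.00 = 102.44 in

x_c = 50.00 in, y_c = 102.44 in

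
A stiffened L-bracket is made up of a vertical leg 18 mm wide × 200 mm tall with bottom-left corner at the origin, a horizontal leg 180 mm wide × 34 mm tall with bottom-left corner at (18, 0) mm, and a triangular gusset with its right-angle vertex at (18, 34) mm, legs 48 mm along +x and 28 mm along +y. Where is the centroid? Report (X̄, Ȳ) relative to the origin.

Part | A | x̄ᵢ | ȳᵢ | A·x̄ᵢ | A·ȳᵢ
vertical leg | 3600.00 | 9.00 | 100.00 | 32400.00 | 360000.00
horizontal leg | 6120.00 | 108.00 | 17.00 | 660960.00 | 104040.00
gusset | 672.00 | 34.00 | 43.33 | 22848.00 | 29120.00
Σ | 10392.00 |  |  | 716208.00 | 493160.00
X̄ = 716208.00 / 10392.00 = 68.92 mm
Ȳ = 493160.00 / 10392.00 = 47.46 mm

X̄ = 68.92 mm, Ȳ = 47.46 mm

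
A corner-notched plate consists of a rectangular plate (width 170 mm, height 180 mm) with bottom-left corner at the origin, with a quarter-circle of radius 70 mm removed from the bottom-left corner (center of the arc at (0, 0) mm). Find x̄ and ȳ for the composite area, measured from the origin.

x̄ = 92.95 mm, ȳ = 98.67 mm

Part | A | x̄ᵢ | ȳᵢ | A·x̄ᵢ | A·ȳᵢ
plate | 30600.00 | 85.00 | 90.00 | 2601000.00 | 2754000.00
removed quarter-circle | -3848.45 | 29.71 | 29.71 | -114333.33 | -114333.33
Σ | 26751.55 |  |  | 2486666.67 | 2639666.67
x̄ = 2486666.67 / 26751.55 = 92.95 mm
ȳ = 2639666.67 / 26751.55 = 98.67 mm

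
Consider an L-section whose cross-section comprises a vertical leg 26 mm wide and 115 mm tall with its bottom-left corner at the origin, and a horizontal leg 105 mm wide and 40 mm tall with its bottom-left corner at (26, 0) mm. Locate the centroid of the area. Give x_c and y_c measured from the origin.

x_c = 51.26 mm, y_c = 35.59 mm

vertical leg: A = 26 × 115 = 2990.00, centroid at (13.00, 57.50).
horizontal leg: A = 105 × 40 = 4200.00, centroid at (78.50, 20.00).
ΣA = 7190.00 mm²
ΣAx_c = (2990.00)(13.00) + (4200.00)(78.50) = 368570.00 mm³
ΣAy_c = (2990.00)(57.50) + (4200.00)(20.00) = 255925.00 mm³
x_c = 368570.00 / 7190.00 = 51.26 mm
y_c = 255925.00 / 7190.00 = 35.59 mm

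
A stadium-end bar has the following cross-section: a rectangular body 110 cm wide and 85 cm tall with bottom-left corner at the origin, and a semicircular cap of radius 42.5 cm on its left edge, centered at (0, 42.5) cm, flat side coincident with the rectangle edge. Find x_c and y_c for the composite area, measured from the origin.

x_c = 38.00 cm, y_c = 42.50 cm

rectangular body: A = 110 × 85 = 9350.00, centroid at (55.00, 42.50).
semicircular end: A = ½π·42.5² = 2837.25, centroid at (-18.04, 42.50).
ΣA = 12187.25 cm², ΣAx_c = 463072.92 cm³, ΣAy_c = 517958.16 cm³.
x_c = 463072.92/12187.25 = 38.00 cm; y_c = 517958.16/12187.25 = 42.50 cm.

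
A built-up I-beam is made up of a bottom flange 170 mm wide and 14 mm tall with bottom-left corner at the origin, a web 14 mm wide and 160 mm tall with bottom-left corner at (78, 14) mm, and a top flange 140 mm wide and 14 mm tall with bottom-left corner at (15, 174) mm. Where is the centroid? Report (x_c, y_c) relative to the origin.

x_c = 85.00 mm, y_c = 88.45 mm

Part | A | x̄ᵢ | ȳᵢ | A·x̄ᵢ | A·ȳᵢ
bottom flange | 2380.00 | 85.00 | 7.00 | 202300.00 | 16660.00
web | 2240.00 | 85.00 | 94.00 | 190400.00 | 210560.00
top flange | 1960.00 | 85.00 | 181.00 | 166600.00 | 354760.00
Σ | 6580.00 |  |  | 559300.00 | 581980.00
x_c = 559300.00 / 6580.00 = 85.00 mm
y_c = 581980.00 / 6580.00 = 88.45 mm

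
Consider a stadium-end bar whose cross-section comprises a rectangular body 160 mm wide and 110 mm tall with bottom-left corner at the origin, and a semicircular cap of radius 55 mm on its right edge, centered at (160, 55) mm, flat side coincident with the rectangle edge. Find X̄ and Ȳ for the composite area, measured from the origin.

Part | A | x̄ᵢ | ȳᵢ | A·x̄ᵢ | A·ȳᵢ
rectangular body | 17600.00 | 80.00 | 55.00 | 1408000.00 | 968000.00
semicircular end | 4751.66 | 183.34 | 55.00 | 871182.09 | 261341.24
Σ | 22351.66 |  |  | 2279182.09 | 1229341.24
X̄ = 2279182.09 / 22351.66 = 101.97 mm
Ȳ = 1229341.24 / 22351.66 = 55.00 mm

X̄ = 101.97 mm, Ȳ = 55.00 mm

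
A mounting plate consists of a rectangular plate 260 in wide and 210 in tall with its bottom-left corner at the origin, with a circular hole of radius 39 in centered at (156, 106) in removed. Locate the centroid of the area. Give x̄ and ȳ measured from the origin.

x̄ = 127.51 in, ȳ = 104.90 in

plate: A = 260 × 210 = 54600.00, centroid at (130.00, 105.00).
hole: A = −π·39² = -4778.36, centroid at (156.00, 106.00).
ΣA = 49821.64 in²
ΣAx̄ = (54600.00)(130.00) + (-4778.36)(156.00) = 6352575.46 in³
ΣAȳ = (54600.00)(105.00) + (-4778.36)(106.00) = 5226493.58 in³
x̄ = 6352575.46 / 49821.64 = 127.51 in
ȳ = 5226493.58 / 49821.64 = 104.90 in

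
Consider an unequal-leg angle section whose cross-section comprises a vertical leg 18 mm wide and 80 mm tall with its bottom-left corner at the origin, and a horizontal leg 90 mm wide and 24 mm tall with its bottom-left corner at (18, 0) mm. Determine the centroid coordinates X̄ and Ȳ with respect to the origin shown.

X̄ = 41.40 mm, Ȳ = 23.20 mm

vertical leg: A = 18 × 80 = 1440.00, centroid at (9.00, 40.00).
horizontal leg: A = 90 × 24 = 2160.00, centroid at (63.00, 12.00).
ΣA = 3600.00 mm², ΣAX̄ = 149040.00 mm³, ΣAȲ = 83520.00 mm³.
X̄ = 149040.00/3600.00 = 41.40 mm; Ȳ = 83520.00/3600.00 = 23.20 mm.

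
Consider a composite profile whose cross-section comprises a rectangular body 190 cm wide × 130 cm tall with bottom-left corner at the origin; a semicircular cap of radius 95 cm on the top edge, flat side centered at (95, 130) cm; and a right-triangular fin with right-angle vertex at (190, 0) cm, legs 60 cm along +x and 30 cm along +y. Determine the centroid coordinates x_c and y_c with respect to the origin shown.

Part | A | x̄ᵢ | ȳᵢ | A·x̄ᵢ | A·ȳᵢ
rectangular body | 24700.00 | 95.00 | 65.00 | 2346500.00 | 1605500.00
semicircular top | 14176.44 | 95.00 | 170.32 | 1346761.50 | 2414520.12
triangular fin | 900.00 | 210.00 | 10.00 | 189000.00 | 9000.00
Σ | 39776.44 |  |  | 3882261.50 | 4029020.12
x_c = 3882261.50 / 39776.44 = 97.60 cm
y_c = 4029020.12 / 39776.44 = 101.29 cm

x_c = 97.60 cm, y_c = 101.29 cm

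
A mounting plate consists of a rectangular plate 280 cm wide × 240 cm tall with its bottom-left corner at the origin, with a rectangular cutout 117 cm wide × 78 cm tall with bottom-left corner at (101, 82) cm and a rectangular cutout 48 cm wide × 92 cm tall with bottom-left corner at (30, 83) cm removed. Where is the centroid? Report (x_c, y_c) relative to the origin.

x_c = 143.76 cm, y_c = 119.09 cm

plate: A = 280 × 240 = 67200.00, centroid at (140.00, 120.00).
hole 1: A = −(117 × 78) = -9126.00, centroid at (159.50, 121.00).
hole 2: A = −(48 × 92) = -4416.00, centroid at (54.00, 129.00).
ΣA = 53658.00 cm², ΣAx_c = 7713939.00 cm³, ΣAy_c = 6390090.00 cm³.
x_c = 7713939.00/53658.00 = 143.76 cm; y_c = 6390090.00/53658.00 = 119.09 cm.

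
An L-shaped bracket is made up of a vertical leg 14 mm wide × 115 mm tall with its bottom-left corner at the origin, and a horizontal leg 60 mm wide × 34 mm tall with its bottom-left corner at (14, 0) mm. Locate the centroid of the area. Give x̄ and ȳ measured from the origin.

x̄ = 27.68 mm, ȳ = 34.86 mm

vertical leg: A = 14 × 115 = 1610.00, centroid at (7.00, 57.50).
horizontal leg: A = 60 × 34 = 2040.00, centroid at (44.00, 17.00).
ΣA = 3650.00 mm², ΣAx̄ = 101030.00 mm³, ΣAȳ = 127255.00 mm³.
x̄ = 101030.00/3650.00 = 27.68 mm; ȳ = 127255.00/3650.00 = 34.86 mm.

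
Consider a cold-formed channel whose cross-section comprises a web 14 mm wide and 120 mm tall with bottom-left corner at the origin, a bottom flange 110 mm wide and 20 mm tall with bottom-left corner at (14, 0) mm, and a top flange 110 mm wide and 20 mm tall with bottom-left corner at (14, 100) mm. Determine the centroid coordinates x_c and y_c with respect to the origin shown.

Part | A | x̄ᵢ | ȳᵢ | A·x̄ᵢ | A·ȳᵢ
web | 1680.00 | 7.00 | 60.00 | 11760.00 | 100800.00
bottom flange | 2200.00 | 69.00 | 10.00 | 151800.00 | 22000.00
top flange | 2200.00 | 69.00 | 110.00 | 151800.00 | 242000.00
Σ | 6080.00 |  |  | 315360.00 | 364800.00
x_c = 315360.00 / 6080.00 = 51.87 mm
y_c = 364800.00 / 6080.00 = 60.00 mm

x_c = 51.87 mm, y_c = 60.00 mm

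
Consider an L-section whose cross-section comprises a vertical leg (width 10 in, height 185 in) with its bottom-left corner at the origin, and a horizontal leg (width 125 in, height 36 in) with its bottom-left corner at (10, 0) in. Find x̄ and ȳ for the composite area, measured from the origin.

x̄ = 52.83 in, ȳ = 39.70 in

vertical leg: A = 10 × 185 = 1850.00, centroid at (5.00, 92.50).
horizontal leg: A = 125 × 36 = 4500.00, centroid at (72.50, 18.00).
ΣA = 6350.00 in²
ΣAx̄ = (1850.00)(5.00) + (4500.00)(72.50) = 335500.00 in³
ΣAȳ = (1850.00)(92.50) + (4500.00)(18.00) = 252125.00 in³
x̄ = 335500.00 / 6350.00 = 52.83 in
ȳ = 252125.00 / 6350.00 = 39.70 in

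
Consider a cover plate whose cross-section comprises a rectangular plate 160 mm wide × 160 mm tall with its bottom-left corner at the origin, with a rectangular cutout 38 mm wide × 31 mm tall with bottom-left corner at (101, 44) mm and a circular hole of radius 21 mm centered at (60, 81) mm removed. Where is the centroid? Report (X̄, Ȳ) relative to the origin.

plate: A = 160 × 160 = 25600.00, centroid at (80.00, 80.00).
hole 1: A = −(38 × 31) = -1178.00, centroid at (120.00, 59.50).
hole 2: A = −π·21² = -1385.44, centroid at (60.00, 81.00).
ΣA = 23036.56 mm²
ΣAX̄ = (25600.00)(80.00) + (-1178.00)(120.00) + (-1385.44)(60.00) = 1823513.46 mm³
ΣAȲ = (25600.00)(80.00) + (-1178.00)(59.50) + (-1385.44)(81.00) = 1865688.17 mm³
X̄ = 1823513.46 / 23036.56 = 79.16 mm
Ȳ = 1865688.17 / 23036.56 = 80.99 mm

X̄ = 79.16 mm, Ȳ = 80.99 mm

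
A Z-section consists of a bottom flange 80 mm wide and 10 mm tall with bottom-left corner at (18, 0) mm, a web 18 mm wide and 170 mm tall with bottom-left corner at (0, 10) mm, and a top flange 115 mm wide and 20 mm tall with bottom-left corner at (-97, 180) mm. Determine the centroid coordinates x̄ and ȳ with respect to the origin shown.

x̄ = -2.75 mm, ȳ = 118.78 mm

bottom flange: A = 80 × 10 = 800.00, centroid at (58.00, 5.00).
web: A = 18 × 170 = 3060.00, centroid at (9.00, 95.00).
top flange: A = 115 × 20 = 2300.00, centroid at (-39.50, 190.00).
ΣA = 6160.00 mm²
ΣAx̄ = (800.00)(58.00) + (3060.00)(9.00) + (2300.00)(-39.50) = -16910.00 mm³
ΣAȳ = (800.00)(5.00) + (3060.00)(95.00) + (2300.00)(190.00) = 731700.00 mm³
x̄ = -16910.00 / 6160.00 = -2.75 mm
ȳ = 731700.00 / 6160.00 = 118.78 mm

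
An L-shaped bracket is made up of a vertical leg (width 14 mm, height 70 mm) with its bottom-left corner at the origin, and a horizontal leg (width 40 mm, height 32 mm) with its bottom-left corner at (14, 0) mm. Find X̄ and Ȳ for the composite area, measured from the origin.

vertical leg: A = 14 × 70 = 980.00, centroid at (7.00, 35.00).
horizontal leg: A = 40 × 32 = 1280.00, centroid at (34.00, 16.00).
ΣA = 2260.00 mm²
ΣAX̄ = (980.00)(7.00) + (1280.00)(34.00) = 50380.00 mm³
ΣAȲ = (980.00)(35.00) + (1280.00)(16.00) = 54780.00 mm³
X̄ = 50380.00 / 2260.00 = 22.29 mm
Ȳ = 54780.00 / 2260.00 = 24.24 mm

X̄ = 22.29 mm, Ȳ = 24.24 mm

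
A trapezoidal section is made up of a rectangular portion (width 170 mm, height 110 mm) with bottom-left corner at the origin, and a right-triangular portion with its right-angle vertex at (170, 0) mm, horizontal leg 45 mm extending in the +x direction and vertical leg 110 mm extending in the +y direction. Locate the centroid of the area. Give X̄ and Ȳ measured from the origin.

X̄ = 96.69 mm, Ȳ = 52.86 mm

Part | A | x̄ᵢ | ȳᵢ | A·x̄ᵢ | A·ȳᵢ
rectangular portion | 18700.00 | 85.00 | 55.00 | 1589500.00 | 1028500.00
triangular portion | 2475.00 | 185.00 | 36.67 | 457875.00 | 90750.00
Σ | 21175.00 |  |  | 2047375.00 | 1119250.00
X̄ = 2047375.00 / 21175.00 = 96.69 mm
Ȳ = 1119250.00 / 21175.00 = 52.86 mm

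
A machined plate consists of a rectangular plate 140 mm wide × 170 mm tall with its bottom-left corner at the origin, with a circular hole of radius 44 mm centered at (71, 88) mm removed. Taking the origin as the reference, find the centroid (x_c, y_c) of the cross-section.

x_c = 69.66 mm, y_c = 83.97 mm

Part | A | x̄ᵢ | ȳᵢ | A·x̄ᵢ | A·ȳᵢ
plate | 23800.00 | 70.00 | 85.00 | 1666000.00 | 2023000.00
hole | -6082.12 | 71.00 | 88.00 | -431830.76 | -535226.86
Σ | 17717.88 |  |  | 1234169.24 | 1487773.14
x_c = 1234169.24 / 17717.88 = 69.66 mm
y_c = 1487773.14 / 17717.88 = 83.97 mm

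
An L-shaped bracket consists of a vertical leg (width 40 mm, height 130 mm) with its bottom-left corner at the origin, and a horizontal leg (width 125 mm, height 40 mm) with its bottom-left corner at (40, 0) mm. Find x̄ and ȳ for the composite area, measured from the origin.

vertical leg: A = 40 × 130 = 5200.00, centroid at (20.00, 65.00).
horizontal leg: A = 125 × 40 = 5000.00, centroid at (102.50, 20.00).
ΣA = 10200.00 mm²
ΣAx̄ = (5200.00)(20.00) + (5000.00)(102.50) = 616500.00 mm³
ΣAȳ = (5200.00)(65.00) + (5000.00)(20.00) = 438000.00 mm³
x̄ = 616500.00 / 10200.00 = 60.44 mm
ȳ = 438000.00 / 10200.00 = 42.94 mm

x̄ = 60.44 mm, ȳ = 42.94 mm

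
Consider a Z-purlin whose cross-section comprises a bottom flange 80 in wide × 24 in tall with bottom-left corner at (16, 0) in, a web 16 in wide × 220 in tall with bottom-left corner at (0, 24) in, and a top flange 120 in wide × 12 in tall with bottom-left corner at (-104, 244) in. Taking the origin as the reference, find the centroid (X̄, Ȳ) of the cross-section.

bottom flange: A = 80 × 24 = 1920.00, centroid at (56.00, 12.00).
web: A = 16 × 220 = 3520.00, centroid at (8.00, 134.00).
top flange: A = 120 × 12 = 1440.00, centroid at (-44.00, 250.00).
ΣA = 6880.00 in²
ΣAX̄ = (1920.00)(56.00) + (3520.00)(8.00) + (1440.00)(-44.00) = 72320.00 in³
ΣAȲ = (1920.00)(12.00) + (3520.00)(134.00) + (1440.00)(250.00) = 854720.00 in³
X̄ = 72320.00 / 6880.00 = 10.51 in
Ȳ = 854720.00 / 6880.00 = 124.23 in

X̄ = 10.51 in, Ȳ = 124.23 in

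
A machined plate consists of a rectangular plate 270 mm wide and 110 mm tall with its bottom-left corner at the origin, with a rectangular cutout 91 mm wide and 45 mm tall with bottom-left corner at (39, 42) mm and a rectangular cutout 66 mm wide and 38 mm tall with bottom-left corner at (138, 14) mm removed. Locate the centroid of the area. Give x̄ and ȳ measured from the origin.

Part | A | x̄ᵢ | ȳᵢ | A·x̄ᵢ | A·ȳᵢ
plate | 29700.00 | 135.00 | 55.00 | 4009500.00 | 1633500.00
hole 1 | -4095.00 | 84.50 | 64.50 | -346027.50 | -264127.50
hole 2 | -2508.00 | 171.00 | 33.00 | -428868.00 | -82764.00
Σ | 23097.00 |  |  | 3234604.50 | 1286608.50
x̄ = 3234604.50 / 23097.00 = 140.04 mm
ȳ = 1286608.50 / 23097.00 = 55.70 mm

x̄ = 140.04 mm, ȳ = 55.70 mm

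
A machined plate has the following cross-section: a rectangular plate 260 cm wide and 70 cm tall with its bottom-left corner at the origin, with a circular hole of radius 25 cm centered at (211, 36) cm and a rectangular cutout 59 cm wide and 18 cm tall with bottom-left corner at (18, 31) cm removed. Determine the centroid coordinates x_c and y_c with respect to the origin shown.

x_c = 125.29 cm, y_c = 34.52 cm

plate: A = 260 × 70 = 18200.00, centroid at (130.00, 35.00).
hole 1: A = −π·25² = -1963.50, centroid at (211.00, 36.00).
hole 2: A = −(59 × 18) = -1062.00, centroid at (47.50, 40.00).
ΣA = 15174.50 cm², ΣAx_c = 1901257.47 cm³, ΣAy_c = 523834.17 cm³.
x_c = 1901257.47/15174.50 = 125.29 cm; y_c = 523834.17/15174.50 = 34.52 cm.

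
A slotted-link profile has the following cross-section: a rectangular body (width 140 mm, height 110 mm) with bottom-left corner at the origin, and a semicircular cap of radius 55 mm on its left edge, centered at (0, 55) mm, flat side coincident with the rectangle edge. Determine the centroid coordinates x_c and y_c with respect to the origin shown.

Part | A | x̄ᵢ | ȳᵢ | A·x̄ᵢ | A·ȳᵢ
rectangular body | 15400.00 | 70.00 | 55.00 | 1078000.00 | 847000.00
semicircular end | 4751.66 | -23.34 | 55.00 | -110916.67 | 261341.24
Σ | 20151.66 |  |  | 967083.33 | 1108341.24
x_c = 967083.33 / 20151.66 = 47.99 mm
y_c = 1108341.24 / 20151.66 = 55.00 mm

x_c = 47.99 mm, y_c = 55.00 mm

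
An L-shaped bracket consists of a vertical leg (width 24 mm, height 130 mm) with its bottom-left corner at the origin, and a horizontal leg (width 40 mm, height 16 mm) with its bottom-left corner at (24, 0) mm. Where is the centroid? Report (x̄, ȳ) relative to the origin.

vertical leg: A = 24 × 130 = 3120.00, centroid at (12.00, 65.00).
horizontal leg: A = 40 × 16 = 640.00, centroid at (44.00, 8.00).
ΣA = 3760.00 mm², ΣAx̄ = 65600.00 mm³, ΣAȳ = 207920.00 mm³.
x̄ = 65600.00/3760.00 = 17.45 mm; ȳ = 207920.00/3760.00 = 55.30 mm.

x̄ = 17.45 mm, ȳ = 55.30 mm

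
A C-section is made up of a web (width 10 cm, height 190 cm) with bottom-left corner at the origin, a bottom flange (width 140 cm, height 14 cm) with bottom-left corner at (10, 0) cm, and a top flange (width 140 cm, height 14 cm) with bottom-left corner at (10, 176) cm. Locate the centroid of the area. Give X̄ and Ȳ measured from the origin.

X̄ = 55.52 cm, Ȳ = 95.00 cm

web: A = 10 × 190 = 1900.00, centroid at (5.00, 95.00).
bottom flange: A = 140 × 14 = 1960.00, centroid at (80.00, 7.00).
top flange: A = 140 × 14 = 1960.00, centroid at (80.00, 183.00).
ΣA = 5820.00 cm²
ΣAX̄ = (1900.00)(5.00) + (1960.00)(80.00) + (1960.00)(80.00) = 323100.00 cm³
ΣAȲ = (1900.00)(95.00) + (1960.00)(7.00) + (1960.00)(183.00) = 552900.00 cm³
X̄ = 323100.00 / 5820.00 = 55.52 cm
Ȳ = 552900.00 / 5820.00 = 95.00 cm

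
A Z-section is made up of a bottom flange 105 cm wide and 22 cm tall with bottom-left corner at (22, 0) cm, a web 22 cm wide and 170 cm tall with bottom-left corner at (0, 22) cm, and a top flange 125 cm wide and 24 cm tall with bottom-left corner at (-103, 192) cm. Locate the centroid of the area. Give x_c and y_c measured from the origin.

x_c = 10.14 cm, y_c = 114.65 cm

Part | A | x̄ᵢ | ȳᵢ | A·x̄ᵢ | A·ȳᵢ
bottom flange | 2310.00 | 74.50 | 11.00 | 172095.00 | 25410.00
web | 3740.00 | 11.00 | 107.00 | 41140.00 | 400180.00
top flange | 3000.00 | -40.50 | 204.00 | -121500.00 | 612000.00
Σ | 9050.00 |  |  | 91735.00 | 1037590.00
x_c = 91735.00 / 9050.00 = 10.14 cm
y_c = 1037590.00 / 9050.00 = 114.65 cm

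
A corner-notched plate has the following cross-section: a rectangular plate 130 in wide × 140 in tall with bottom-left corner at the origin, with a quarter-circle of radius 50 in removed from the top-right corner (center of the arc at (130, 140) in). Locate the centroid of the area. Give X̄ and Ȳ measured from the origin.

plate: A = 130 × 140 = 18200.00, centroid at (65.00, 70.00).
removed quarter-circle: A = −¼π·50² = -1963.50, centroid at (108.78, 118.78).
ΣA = 16236.50 in², ΣAX̄ = 969412.26 in³, ΣAȲ = 1040777.31 in³.
X̄ = 969412.26/16236.50 = 59.71 in; Ȳ = 1040777.31/16236.50 = 64.10 in.

X̄ = 59.71 in, Ȳ = 64.10 in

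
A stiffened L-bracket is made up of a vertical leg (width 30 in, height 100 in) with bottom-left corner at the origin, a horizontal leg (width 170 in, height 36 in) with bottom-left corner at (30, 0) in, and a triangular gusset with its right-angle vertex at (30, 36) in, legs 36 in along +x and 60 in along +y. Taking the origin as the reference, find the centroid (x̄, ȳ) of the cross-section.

vertical leg: A = 30 × 100 = 3000.00, centroid at (15.00, 50.00).
horizontal leg: A = 170 × 36 = 6120.00, centroid at (115.00, 18.00).
gusset: A = ½·36·60 = 1080.00, centroid at (42.00, 56.00).
ΣA = 10200.00 in²
ΣAx̄ = (3000.00)(15.00) + (6120.00)(115.00) + (1080.00)(42.00) = 794160.00 in³
ΣAȳ = (3000.00)(50.00) + (6120.00)(18.00) + (1080.00)(56.00) = 320640.00 in³
x̄ = 794160.00 / 10200.00 = 77.86 in
ȳ = 320640.00 / 10200.00 = 31.44 in

x̄ = 77.86 in, ȳ = 31.44 in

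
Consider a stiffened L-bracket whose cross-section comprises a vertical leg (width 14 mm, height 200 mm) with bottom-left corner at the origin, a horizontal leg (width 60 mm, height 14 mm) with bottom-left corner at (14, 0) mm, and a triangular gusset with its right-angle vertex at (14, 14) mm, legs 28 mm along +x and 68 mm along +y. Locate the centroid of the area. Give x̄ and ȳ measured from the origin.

Part | A | x̄ᵢ | ȳᵢ | A·x̄ᵢ | A·ȳᵢ
vertical leg | 2800.00 | 7.00 | 100.00 | 19600.00 | 280000.00
horizontal leg | 840.00 | 44.00 | 7.00 | 36960.00 | 5880.00
gusset | 952.00 | 23.33 | 36.67 | 22213.33 | 34906.67
Σ | 4592.00 |  |  | 78773.33 | 320786.67
x̄ = 78773.33 / 4592.00 = 17.15 mm
ȳ = 320786.67 / 4592.00 = 69.86 mm

x̄ = 17.15 mm, ȳ = 69.86 mm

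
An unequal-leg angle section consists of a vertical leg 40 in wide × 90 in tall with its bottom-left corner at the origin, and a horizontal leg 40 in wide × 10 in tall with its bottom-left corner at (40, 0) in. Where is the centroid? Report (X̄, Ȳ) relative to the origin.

X̄ = 24.00 in, Ȳ = 41.00 in

vertical leg: A = 40 × 90 = 3600.00, centroid at (20.00, 45.00).
horizontal leg: A = 40 × 10 = 400.00, centroid at (60.00, 5.00).
ΣA = 4000.00 in²
ΣAX̄ = (3600.00)(20.00) + (400.00)(60.00) = 96000.00 in³
ΣAȲ = (3600.00)(45.00) + (400.00)(5.00) = 164000.00 in³
X̄ = 96000.00 / 4000.00 = 24.00 in
Ȳ = 164000.00 / 4000.00 = 41.00 in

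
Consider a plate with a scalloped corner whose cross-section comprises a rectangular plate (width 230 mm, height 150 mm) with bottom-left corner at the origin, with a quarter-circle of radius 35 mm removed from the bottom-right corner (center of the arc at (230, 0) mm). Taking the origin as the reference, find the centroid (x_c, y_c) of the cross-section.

Part | A | x̄ᵢ | ȳᵢ | A·x̄ᵢ | A·ȳᵢ
plate | 34500.00 | 115.00 | 75.00 | 3967500.00 | 2587500.00
removed quarter-circle | -962.11 | 215.15 | 14.85 | -206994.27 | -14291.67
Σ | 33537.89 |  |  | 3760505.73 | 2573208.33
x_c = 3760505.73 / 33537.89 = 112.13 mm
y_c = 2573208.33 / 33537.89 = 76.73 mm

x_c = 112.13 mm, y_c = 76.73 mm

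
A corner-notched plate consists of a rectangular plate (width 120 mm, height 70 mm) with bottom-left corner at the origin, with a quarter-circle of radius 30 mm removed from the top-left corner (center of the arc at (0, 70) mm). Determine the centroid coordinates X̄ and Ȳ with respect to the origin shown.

X̄ = 64.34 mm, Ȳ = 32.95 mm

Part | A | x̄ᵢ | ȳᵢ | A·x̄ᵢ | A·ȳᵢ
plate | 8400.00 | 60.00 | 35.00 | 504000.00 | 294000.00
removed quarter-circle | -706.86 | 12.73 | 57.27 | -9000.00 | -40480.08
Σ | 7693.14 |  |  | 495000.00 | 253519.92
X̄ = 495000.00 / 7693.14 = 64.34 mm
Ȳ = 253519.92 / 7693.14 = 32.95 mm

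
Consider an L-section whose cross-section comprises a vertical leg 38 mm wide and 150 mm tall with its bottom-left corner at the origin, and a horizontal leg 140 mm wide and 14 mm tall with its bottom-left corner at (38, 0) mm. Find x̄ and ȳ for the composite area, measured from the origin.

Part | A | x̄ᵢ | ȳᵢ | A·x̄ᵢ | A·ȳᵢ
vertical leg | 5700.00 | 19.00 | 75.00 | 108300.00 | 427500.00
horizontal leg | 1960.00 | 108.00 | 7.00 | 211680.00 | 13720.00
Σ | 7660.00 |  |  | 319980.00 | 441220.00
x̄ = 319980.00 / 7660.00 = 41.77 mm
ȳ = 441220.00 / 7660.00 = 57.60 mm

x̄ = 41.77 mm, ȳ = 57.60 mm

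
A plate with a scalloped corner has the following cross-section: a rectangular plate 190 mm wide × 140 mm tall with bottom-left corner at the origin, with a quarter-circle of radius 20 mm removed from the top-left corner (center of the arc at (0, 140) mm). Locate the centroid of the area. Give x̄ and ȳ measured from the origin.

x̄ = 96.03 mm, ȳ = 69.26 mm

plate: A = 190 × 140 = 26600.00, centroid at (95.00, 70.00).
removed quarter-circle: A = −¼π·20² = -314.16, centroid at (8.49, 131.51).
ΣA = 26285.84 mm²
ΣAx̄ = (26600.00)(95.00) + (-314.16)(8.49) = 2524333.33 mm³
ΣAȳ = (26600.00)(70.00) + (-314.16)(131.51) = 1820684.37 mm³
x̄ = 2524333.33 / 26285.84 = 96.03 mm
ȳ = 1820684.37 / 26285.84 = 69.26 mm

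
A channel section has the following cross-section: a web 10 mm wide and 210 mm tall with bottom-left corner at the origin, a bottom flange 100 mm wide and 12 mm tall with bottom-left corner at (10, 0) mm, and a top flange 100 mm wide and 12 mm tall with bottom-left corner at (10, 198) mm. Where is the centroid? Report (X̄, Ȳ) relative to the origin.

X̄ = 34.33 mm, Ȳ = 105.00 mm

Part | A | x̄ᵢ | ȳᵢ | A·x̄ᵢ | A·ȳᵢ
web | 2100.00 | 5.00 | 105.00 | 10500.00 | 220500.00
bottom flange | 1200.00 | 60.00 | 6.00 | 72000.00 | 7200.00
top flange | 1200.00 | 60.00 | 204.00 | 72000.00 | 244800.00
Σ | 4500.00 |  |  | 154500.00 | 472500.00
X̄ = 154500.00 / 4500.00 = 34.33 mm
Ȳ = 472500.00 / 4500.00 = 105.00 mm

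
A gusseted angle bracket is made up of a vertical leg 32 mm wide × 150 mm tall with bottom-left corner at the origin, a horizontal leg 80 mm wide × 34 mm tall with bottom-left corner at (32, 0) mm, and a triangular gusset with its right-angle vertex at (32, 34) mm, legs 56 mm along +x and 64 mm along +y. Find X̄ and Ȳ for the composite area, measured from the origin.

X̄ = 39.03 mm, Ȳ = 54.27 mm

vertical leg: A = 32 × 150 = 4800.00, centroid at (16.00, 75.00).
horizontal leg: A = 80 × 34 = 2720.00, centroid at (72.00, 17.00).
gusset: A = ½·56·64 = 1792.00, centroid at (50.67, 55.33).
ΣA = 9312.00 mm²
ΣAX̄ = (4800.00)(16.00) + (2720.00)(72.00) + (1792.00)(50.67) = 363434.67 mm³
ΣAȲ = (4800.00)(75.00) + (2720.00)(17.00) + (1792.00)(55.33) = 505397.33 mm³
X̄ = 363434.67 / 9312.00 = 39.03 mm
Ȳ = 505397.33 / 9312.00 = 54.27 mm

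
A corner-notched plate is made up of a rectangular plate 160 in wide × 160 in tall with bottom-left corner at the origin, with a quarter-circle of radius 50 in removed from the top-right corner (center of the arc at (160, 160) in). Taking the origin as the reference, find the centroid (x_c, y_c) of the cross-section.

plate: A = 160 × 160 = 25600.00, centroid at (80.00, 80.00).
removed quarter-circle: A = −¼π·50² = -1963.50, centroid at (138.78, 138.78).
ΣA = 23636.50 in², ΣAx_c = 1775507.40 in³, ΣAy_c = 1775507.40 in³.
x_c = 1775507.40/23636.50 = 75.12 in; y_c = 1775507.40/23636.50 = 75.12 in.

x_c = 75.12 in, y_c = 75.12 in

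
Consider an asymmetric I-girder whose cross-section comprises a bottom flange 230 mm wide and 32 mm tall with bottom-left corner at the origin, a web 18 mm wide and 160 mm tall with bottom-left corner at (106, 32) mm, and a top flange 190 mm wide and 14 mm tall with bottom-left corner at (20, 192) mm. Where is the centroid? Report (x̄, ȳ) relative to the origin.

x̄ = 115.00 mm, ȳ = 75.17 mm

bottom flange: A = 230 × 32 = 7360.00, centroid at (115.00, 16.00).
web: A = 18 × 160 = 2880.00, centroid at (115.00, 112.00).
top flange: A = 190 × 14 = 2660.00, centroid at (115.00, 199.00).
ΣA = 12900.00 mm²
ΣAx̄ = (7360.00)(115.00) + (2880.00)(115.00) + (2660.00)(115.00) = 1483500.00 mm³
ΣAȳ = (7360.00)(16.00) + (2880.00)(112.00) + (2660.00)(199.00) = 969660.00 mm³
x̄ = 1483500.00 / 12900.00 = 115.00 mm
ȳ = 969660.00 / 12900.00 = 75.17 mm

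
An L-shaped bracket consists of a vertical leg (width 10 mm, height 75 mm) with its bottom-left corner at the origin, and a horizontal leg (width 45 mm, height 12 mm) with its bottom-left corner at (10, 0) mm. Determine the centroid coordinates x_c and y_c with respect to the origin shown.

x_c = 16.51 mm, y_c = 24.31 mm

Part | A | x̄ᵢ | ȳᵢ | A·x̄ᵢ | A·ȳᵢ
vertical leg | 750.00 | 5.00 | 37.50 | 3750.00 | 28125.00
horizontal leg | 540.00 | 32.50 | 6.00 | 17550.00 | 3240.00
Σ | 1290.00 |  |  | 21300.00 | 31365.00
x_c = 21300.00 / 1290.00 = 16.51 mm
y_c = 31365.00 / 1290.00 = 24.31 mm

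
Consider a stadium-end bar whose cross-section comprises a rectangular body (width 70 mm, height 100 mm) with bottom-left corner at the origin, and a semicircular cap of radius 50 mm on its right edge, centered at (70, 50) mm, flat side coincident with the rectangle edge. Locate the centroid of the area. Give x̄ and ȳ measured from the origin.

x̄ = 55.20 mm, ȳ = 50.00 mm

rectangular body: A = 70 × 100 = 7000.00, centroid at (35.00, 50.00).
semicircular end: A = ½π·50² = 3926.99, centroid at (91.22, 50.00).
ΣA = 10926.99 mm², ΣAx̄ = 603222.69 mm³, ΣAȳ = 546349.54 mm³.
x̄ = 603222.69/10926.99 = 55.20 mm; ȳ = 546349.54/10926.99 = 50.00 mm.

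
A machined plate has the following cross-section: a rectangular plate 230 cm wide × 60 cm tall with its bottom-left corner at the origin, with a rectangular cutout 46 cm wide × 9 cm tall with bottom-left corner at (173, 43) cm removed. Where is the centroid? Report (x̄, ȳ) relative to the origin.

x̄ = 112.49 cm, ȳ = 29.46 cm

Part | A | x̄ᵢ | ȳᵢ | A·x̄ᵢ | A·ȳᵢ
plate | 13800.00 | 115.00 | 30.00 | 1587000.00 | 414000.00
hole | -414.00 | 196.00 | 47.50 | -81144.00 | -19665.00
Σ | 13386.00 |  |  | 1505856.00 | 394335.00
x̄ = 1505856.00 / 13386.00 = 112.49 cm
ȳ = 394335.00 / 13386.00 = 29.46 cm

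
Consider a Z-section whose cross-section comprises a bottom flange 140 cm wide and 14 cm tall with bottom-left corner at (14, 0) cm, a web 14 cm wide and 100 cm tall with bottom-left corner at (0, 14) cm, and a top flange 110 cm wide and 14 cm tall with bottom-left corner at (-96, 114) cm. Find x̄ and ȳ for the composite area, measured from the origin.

bottom flange: A = 140 × 14 = 1960.00, centroid at (84.00, 7.00).
web: A = 14 × 100 = 1400.00, centroid at (7.00, 64.00).
top flange: A = 110 × 14 = 1540.00, centroid at (-41.00, 121.00).
ΣA = 4900.00 cm²
ΣAx̄ = (1960.00)(84.00) + (1400.00)(7.00) + (1540.00)(-41.00) = 111300.00 cm³
ΣAȳ = (1960.00)(7.00) + (1400.00)(64.00) + (1540.00)(121.00) = 289660.00 cm³
x̄ = 111300.00 / 4900.00 = 22.71 cm
ȳ = 289660.00 / 4900.00 = 59.11 cm

x̄ = 22.71 cm, ȳ = 59.11 cm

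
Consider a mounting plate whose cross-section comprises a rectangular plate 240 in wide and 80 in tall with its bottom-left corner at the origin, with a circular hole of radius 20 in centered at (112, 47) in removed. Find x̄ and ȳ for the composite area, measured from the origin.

x̄ = 120.56 in, ȳ = 39.51 in

plate: A = 240 × 80 = 19200.00, centroid at (120.00, 40.00).
hole: A = −π·20² = -1256.64, centroid at (112.00, 47.00).
ΣA = 17943.36 in², ΣAx̄ = 2163256.65 in³, ΣAȳ = 708938.06 in³.
x̄ = 2163256.65/17943.36 = 120.56 in; ȳ = 708938.06/17943.36 = 39.51 in.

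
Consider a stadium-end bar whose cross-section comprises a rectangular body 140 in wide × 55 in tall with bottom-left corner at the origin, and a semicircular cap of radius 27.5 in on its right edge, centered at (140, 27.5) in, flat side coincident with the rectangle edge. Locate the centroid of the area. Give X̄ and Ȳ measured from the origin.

X̄ = 80.92 in, Ȳ = 27.50 in

Part | A | x̄ᵢ | ȳᵢ | A·x̄ᵢ | A·ȳᵢ
rectangular body | 7700.00 | 70.00 | 27.50 | 539000.00 | 211750.00
semicircular end | 1187.91 | 151.67 | 27.50 | 180172.64 | 32667.65
Σ | 8887.91 |  |  | 719172.64 | 244417.65
X̄ = 719172.64 / 8887.91 = 80.92 in
Ȳ = 244417.65 / 8887.91 = 27.50 in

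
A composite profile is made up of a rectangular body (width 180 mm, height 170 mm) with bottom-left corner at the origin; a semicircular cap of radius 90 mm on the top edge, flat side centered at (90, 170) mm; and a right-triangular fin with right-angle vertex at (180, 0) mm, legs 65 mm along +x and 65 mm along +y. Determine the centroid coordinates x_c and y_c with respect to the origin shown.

rectangular body: A = 180 × 170 = 30600.00, centroid at (90.00, 85.00).
semicircular top: A = ½π·90² = 12723.45, centroid at (90.00, 208.20).
triangular fin: A = ½·65·65 = 2112.50, centroid at (201.67, 21.67).
ΣA = 45435.95 mm², ΣAx_c = 4325131.36 mm³, ΣAy_c = 5295757.38 mm³.
x_c = 4325131.36/45435.95 = 95.19 mm; y_c = 5295757.38/45435.95 = 116.55 mm.

x_c = 95.19 mm, y_c = 116.55 mm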